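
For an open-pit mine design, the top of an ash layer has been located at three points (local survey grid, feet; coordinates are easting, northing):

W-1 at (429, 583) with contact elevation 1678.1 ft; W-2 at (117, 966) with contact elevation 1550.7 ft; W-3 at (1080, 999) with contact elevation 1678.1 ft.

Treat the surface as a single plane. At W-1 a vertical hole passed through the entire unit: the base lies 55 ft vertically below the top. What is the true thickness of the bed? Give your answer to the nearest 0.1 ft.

53.2 ft

Two edge vectors: W-1→W-2 = (-312, 383, -127.4), W-1→W-3 = (651, 416, 0).
Normal n = (W-1→W-2) × (W-1→W-3) = (52998.4, -82937.4, -379125).
So ∂z/∂easting = −n_x/n_z = 0.13979 and ∂z/∂northing = −n_y/n_z = −0.21876.
|∇z| = √(a²+b²) = 0.25961, so dip δ = arctan(0.25961) = 14.55°.
True thickness = vertical thickness × cos δ = 55 × cos 14.55° = 53.2 ft.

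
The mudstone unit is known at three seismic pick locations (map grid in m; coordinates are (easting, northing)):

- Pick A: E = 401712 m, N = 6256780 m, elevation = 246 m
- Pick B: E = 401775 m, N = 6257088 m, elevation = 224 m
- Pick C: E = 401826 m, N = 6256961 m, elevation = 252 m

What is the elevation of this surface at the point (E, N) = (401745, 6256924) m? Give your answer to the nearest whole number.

237 m

Two edge vectors: Pick A→Pick B = (63, 308, -22), Pick A→Pick C = (114, 181, 6).
Normal n = (Pick A→Pick B) × (Pick A→Pick C) = (5830, -2886, -23709).
So ∂z/∂E = −n_x/n_z = 0.24589818 and ∂z/∂N = −n_y/n_z = −0.12172593.
Intercept c from Pick A: 246 − 98780.25 + 761612.34 = 663078.09.
At (401745, 6256924): z = 98788.4 − 761629.9 + 663078.09 = 236.6 m.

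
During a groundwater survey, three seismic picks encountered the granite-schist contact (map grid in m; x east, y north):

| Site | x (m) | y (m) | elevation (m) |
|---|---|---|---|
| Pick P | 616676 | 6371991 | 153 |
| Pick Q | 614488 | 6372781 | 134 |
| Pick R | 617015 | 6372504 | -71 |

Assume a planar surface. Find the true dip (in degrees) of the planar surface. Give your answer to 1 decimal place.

Let the plane be z = a·x + b·y + c.
Pick Q−Pick P: −2188a + 790b = −19;  Pick R−Pick P: 339a + 513b = −224.
Solving gives a = −0.12028, b = −0.35717.
Gradient magnitude |∇z| = √(a² + b²) = √(0.01447 + 0.12757) = 0.37687.
True dip = arctan(0.37687) = 20.7°, dipping toward NNE (azimuth ≈ 019°).

20.7°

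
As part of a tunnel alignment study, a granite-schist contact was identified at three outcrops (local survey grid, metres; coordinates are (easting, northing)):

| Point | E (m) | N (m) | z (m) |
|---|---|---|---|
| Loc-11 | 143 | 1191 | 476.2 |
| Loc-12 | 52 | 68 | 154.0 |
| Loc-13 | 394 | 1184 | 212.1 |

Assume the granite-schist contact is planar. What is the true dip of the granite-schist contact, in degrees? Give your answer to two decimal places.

Two edge vectors: Loc-11→Loc-12 = (-91, -1123, -322.2), Loc-11→Loc-13 = (251, -7, -264.1).
Normal n = (Loc-11→Loc-12) × (Loc-11→Loc-13) = (294328.9, -104905.3, 282510).
So ∂z/∂E = −n_x/n_z = −1.04184 and ∂z/∂N = −n_y/n_z = 0.37133.
Gradient magnitude |∇z| = √(a² + b²) = √(1.08542 + 0.13789) = 1.10603.
True dip = arctan(1.10603) = 47.88°, dipping toward ESE (azimuth ≈ 110°).

47.88°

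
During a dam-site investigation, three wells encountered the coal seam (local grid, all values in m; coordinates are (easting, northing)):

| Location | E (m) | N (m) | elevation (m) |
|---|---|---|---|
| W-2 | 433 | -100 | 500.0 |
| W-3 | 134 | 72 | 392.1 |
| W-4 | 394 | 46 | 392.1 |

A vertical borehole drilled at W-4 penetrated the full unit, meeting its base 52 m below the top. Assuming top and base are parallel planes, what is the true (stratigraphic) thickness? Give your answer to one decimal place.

Two edge vectors: W-2→W-3 = (-299, 172, -107.9), W-2→W-4 = (-39, 146, -107.9).
Normal n = (W-2→W-3) × (W-2→W-4) = (-2805.4, -28054, -36946).
So ∂z/∂E = −n_x/n_z = −0.07593 and ∂z/∂N = −n_y/n_z = −0.75932.
|∇z| = √(a²+b²) = 0.76311, so dip δ = arctan(0.76311) = 37.35°.
True thickness = vertical thickness × cos δ = 52 × cos 37.35° = 41.3 m.

41.3 m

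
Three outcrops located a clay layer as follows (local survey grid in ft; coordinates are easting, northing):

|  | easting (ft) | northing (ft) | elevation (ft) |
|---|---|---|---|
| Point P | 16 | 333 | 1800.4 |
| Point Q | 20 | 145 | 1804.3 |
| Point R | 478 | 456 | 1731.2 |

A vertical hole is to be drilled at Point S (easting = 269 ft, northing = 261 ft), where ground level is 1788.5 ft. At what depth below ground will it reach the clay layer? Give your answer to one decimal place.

Let the plane be z = a·easting + b·northing + c.
Point Q−Point P: 4a − 188b = 3.9;  Point R−Point P: 462a + 123b = −69.2.
Solving gives a = −0.14345, b = −0.02380.
Then c = 1800.4 − a·16 − b·333 = 1810.62.
At (269, 261): z_contact = −38.59 − 6.21 + 1810.62 = 1765.82 ft.
Depth below ground = 1788.5 − 1765.82 = 22.7 ft.

22.7 ft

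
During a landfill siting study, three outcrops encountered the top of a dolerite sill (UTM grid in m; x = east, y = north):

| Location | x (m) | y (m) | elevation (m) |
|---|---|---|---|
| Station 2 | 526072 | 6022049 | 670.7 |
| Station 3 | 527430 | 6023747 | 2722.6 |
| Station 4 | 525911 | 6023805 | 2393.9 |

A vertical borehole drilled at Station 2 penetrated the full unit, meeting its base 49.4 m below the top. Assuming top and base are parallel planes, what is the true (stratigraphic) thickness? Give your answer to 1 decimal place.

34.3 m

Let the plane be z = a·x + b·y + c.
Station 3−Station 2: 1358a + 1698b = 2051.9;  Station 4−Station 2: −161a + 1756b = 1723.2.
Solving gives a = 0.25475, b = 1.00468.
|∇z| = √(a²+b²) = 1.03647, so dip δ = arctan(1.03647) = 46.03°.
True thickness = vertical thickness × cos δ = 49.4 × cos 46.03° = 34.3 m.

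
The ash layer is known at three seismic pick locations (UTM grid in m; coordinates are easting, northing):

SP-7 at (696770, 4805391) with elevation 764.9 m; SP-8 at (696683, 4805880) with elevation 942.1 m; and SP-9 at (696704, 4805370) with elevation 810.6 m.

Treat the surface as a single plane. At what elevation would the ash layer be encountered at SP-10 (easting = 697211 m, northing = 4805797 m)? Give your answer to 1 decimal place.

519.7 m

Let the plane be z = a·easting + b·northing + c.
SP-8−SP-7: −87a + 489b = 177.2;  SP-9−SP-7: −66a − 21b = 45.7.
Solving gives a = −0.764449723, b = 0.226365796.
Then c = 764.9 − a·696770 − b·4805391 = −554365.62.
At (697211, 4805797): z = −532982.8 + 1087868.1 − 554365.62 = 519.7 m.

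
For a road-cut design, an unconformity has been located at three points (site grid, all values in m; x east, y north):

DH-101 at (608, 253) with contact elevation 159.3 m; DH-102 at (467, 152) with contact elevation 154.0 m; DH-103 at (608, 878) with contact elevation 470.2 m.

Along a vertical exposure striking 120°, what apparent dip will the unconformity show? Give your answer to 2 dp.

Let the plane be z = a·x + b·y + c.
DH-102−DH-101: −141a − 101b = −5.3;  DH-103−DH-101: 0a + 625b = 310.9.
Solving gives a = −0.31873, b = 0.49744.
Unit vector along 120° is (sin 120°, cos 120°) = (0.8660, -0.5000).
Slope in that direction = a·(0.8660) + b·(-0.5000) = −0.52475.
Apparent dip = arctan|0.52475| = 27.69° (true dip is 30.6°, so apparent ≤ true as expected).

27.69°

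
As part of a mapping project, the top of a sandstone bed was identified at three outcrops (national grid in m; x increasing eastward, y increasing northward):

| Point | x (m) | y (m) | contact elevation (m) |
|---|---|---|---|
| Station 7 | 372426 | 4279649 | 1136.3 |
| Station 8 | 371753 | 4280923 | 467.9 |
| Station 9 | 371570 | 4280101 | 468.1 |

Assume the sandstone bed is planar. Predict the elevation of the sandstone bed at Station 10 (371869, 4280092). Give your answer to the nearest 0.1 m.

Two edge vectors: Station 7→Station 8 = (-673, 1274, -668.4), Station 7→Station 9 = (-856, 452, -668.2).
Normal n = (Station 7→Station 8) × (Station 7→Station 9) = (-549170, 122451.8, 786348).
So ∂z/∂x = −n_x/n_z = 0.698380361 and ∂z/∂y = −n_y/n_z = −0.155722148.
Intercept c from Station 7: 1136.3 − 260095.00 + 666436.14 = 407477.43.
At (371869, 4280092): z = 259706.0 − 666505.1 + 407477.43 = 678.3 m.

678.3 m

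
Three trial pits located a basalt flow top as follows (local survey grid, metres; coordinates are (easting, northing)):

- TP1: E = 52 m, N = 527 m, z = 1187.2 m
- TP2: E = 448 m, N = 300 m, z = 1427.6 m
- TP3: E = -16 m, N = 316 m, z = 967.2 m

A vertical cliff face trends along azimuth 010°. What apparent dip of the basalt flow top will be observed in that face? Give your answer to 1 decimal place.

Let the plane be z = a·E + b·N + c.
TP2−TP1: 396a − 227b = 240.4;  TP3−TP1: −68a − 211b = −220.
Solving gives a = 1.01689, b = 0.71493.
Unit vector along 010° is (sin 10°, cos 10°) = (0.1736, 0.9848).
Slope in that direction = a·(0.1736) + b·(0.9848) = 0.88065.
Apparent dip = arctan|0.88065| = 41.4° (true dip is 51.2°, so apparent ≤ true as expected).

41.4°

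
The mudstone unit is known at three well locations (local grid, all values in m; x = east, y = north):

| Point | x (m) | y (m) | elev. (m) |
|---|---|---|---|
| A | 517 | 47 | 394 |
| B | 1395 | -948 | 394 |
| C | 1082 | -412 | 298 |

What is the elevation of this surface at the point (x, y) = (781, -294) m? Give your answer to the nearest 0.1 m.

Let the plane be z = a·x + b·y + c.
B−A: 878a − 995b = 0;  C−A: 565a − 459b = −96.
Solving gives a = −0.600102, b = −0.529537.
Then c = 394 − a·517 − b·47 = 729.14.
At (781, -294): z = −468.7 + 155.7 + 729.14 = 416.1 m.

416.1 m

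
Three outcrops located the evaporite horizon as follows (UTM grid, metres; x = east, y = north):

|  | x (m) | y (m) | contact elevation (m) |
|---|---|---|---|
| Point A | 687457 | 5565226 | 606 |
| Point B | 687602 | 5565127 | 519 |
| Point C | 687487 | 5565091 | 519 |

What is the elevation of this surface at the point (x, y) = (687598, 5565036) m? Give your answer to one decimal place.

Two edge vectors: Point A→Point B = (145, -99, -87), Point A→Point C = (30, -135, -87).
Normal n = (Point A→Point B) × (Point A→Point C) = (-3132, 10005, -16605).
So ∂z/∂x = −n_x/n_z = −0.188617886 and ∂z/∂y = −n_y/n_z = 0.602529359.
Intercept c from Point A: 606 + 129666.69 − 3353212.05 = −3222939.37.
At (687598, 5565036): z = −129693.3 + 3353097.6 − 3222939.37 = 464.9 m.

464.9 m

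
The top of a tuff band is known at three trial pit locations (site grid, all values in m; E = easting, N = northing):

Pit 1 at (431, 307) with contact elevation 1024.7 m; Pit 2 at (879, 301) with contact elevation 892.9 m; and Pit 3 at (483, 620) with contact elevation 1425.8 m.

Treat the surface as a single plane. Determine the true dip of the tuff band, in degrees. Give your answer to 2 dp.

Let the plane be z = a·E + b·N + c.
Pit 2−Pit 1: 448a − 6b = −131.8;  Pit 3−Pit 1: 52a + 313b = 401.1.
Solving gives a = −0.27642, b = 1.32739.
Gradient magnitude |∇z| = √(a² + b²) = √(0.07641 + 1.76197) = 1.35587.
True dip = arctan(1.35587) = 53.59°, dipping toward SSE (azimuth ≈ 168°).

53.59°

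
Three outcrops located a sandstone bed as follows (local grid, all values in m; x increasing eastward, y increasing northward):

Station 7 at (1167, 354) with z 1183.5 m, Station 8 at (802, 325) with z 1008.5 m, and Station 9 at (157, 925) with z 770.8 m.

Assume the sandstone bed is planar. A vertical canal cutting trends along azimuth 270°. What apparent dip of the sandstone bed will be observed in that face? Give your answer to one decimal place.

25.2°

Let the plane be z = a·x + b·y + c.
Station 8−Station 7: −365a − 29b = −175;  Station 9−Station 7: −1010a + 571b = −412.7.
Solving gives a = 0.47072, b = 0.10986.
Unit vector along 270° is (sin 270°, cos 270°) = (-1.0000, -0.0000).
Slope in that direction = a·(-1.0000) + b·(-0.0000) = −0.47072.
Apparent dip = arctan|0.47072| = 25.2° (true dip is 25.8°, so apparent ≤ true as expected).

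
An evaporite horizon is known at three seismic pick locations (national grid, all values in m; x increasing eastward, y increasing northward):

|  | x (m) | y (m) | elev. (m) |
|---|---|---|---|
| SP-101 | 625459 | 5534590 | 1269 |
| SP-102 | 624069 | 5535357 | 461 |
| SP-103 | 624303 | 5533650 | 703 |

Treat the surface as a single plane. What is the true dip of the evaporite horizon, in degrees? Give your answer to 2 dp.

Two edge vectors: SP-101→SP-102 = (-1390, 767, -808), SP-101→SP-103 = (-1156, -940, -566).
Normal n = (SP-101→SP-102) × (SP-101→SP-103) = (-1193642, 147308, 2193252).
So ∂z/∂x = −n_x/n_z = 0.54423 and ∂z/∂y = −n_y/n_z = −0.06716.
Gradient magnitude |∇z| = √(a² + b²) = √(0.29619 + 0.00451) = 0.54836.
True dip = arctan(0.54836) = 28.74°, dipping toward W (azimuth ≈ 277°).

28.74°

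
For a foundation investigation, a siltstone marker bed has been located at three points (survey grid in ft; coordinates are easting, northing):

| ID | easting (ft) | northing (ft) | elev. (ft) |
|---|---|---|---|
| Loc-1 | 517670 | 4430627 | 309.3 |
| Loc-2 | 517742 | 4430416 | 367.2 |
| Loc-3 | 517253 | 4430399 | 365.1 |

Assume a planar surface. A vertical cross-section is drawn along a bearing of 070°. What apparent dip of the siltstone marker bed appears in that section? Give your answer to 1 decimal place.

Two edge vectors: Loc-1→Loc-2 = (72, -211, 57.9), Loc-1→Loc-3 = (-417, -228, 55.8).
Normal n = (Loc-1→Loc-2) × (Loc-1→Loc-3) = (1427.4, -28161.9, -104403).
So ∂z/∂easting = −n_x/n_z = 0.01367 and ∂z/∂northing = −n_y/n_z = −0.26974.
Unit vector along 070° is (sin 70°, cos 70°) = (0.9397, 0.3420).
Slope in that direction = a·(0.9397) + b·(0.3420) = −0.07941.
Apparent dip = arctan|0.07941| = 4.5° (true dip is 15.1°, so apparent ≤ true as expected).

4.5°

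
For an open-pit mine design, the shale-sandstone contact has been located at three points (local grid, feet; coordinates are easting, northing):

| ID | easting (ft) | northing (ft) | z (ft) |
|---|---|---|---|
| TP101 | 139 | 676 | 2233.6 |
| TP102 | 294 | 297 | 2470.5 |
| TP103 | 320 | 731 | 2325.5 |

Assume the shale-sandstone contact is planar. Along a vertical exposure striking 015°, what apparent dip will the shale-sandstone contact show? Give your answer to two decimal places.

11.20°

Let the plane be z = a·easting + b·northing + c.
TP102−TP101: 155a − 379b = 236.9;  TP103−TP101: 181a + 55b = 91.9.
Solving gives a = 0.62055, b = −0.37128.
Unit vector along 015° is (sin 15°, cos 15°) = (0.2588, 0.9659).
Slope in that direction = a·(0.2588) + b·(0.9659) = −0.19802.
Apparent dip = arctan|0.19802| = 11.20° (true dip is 35.9°, so apparent ≤ true as expected).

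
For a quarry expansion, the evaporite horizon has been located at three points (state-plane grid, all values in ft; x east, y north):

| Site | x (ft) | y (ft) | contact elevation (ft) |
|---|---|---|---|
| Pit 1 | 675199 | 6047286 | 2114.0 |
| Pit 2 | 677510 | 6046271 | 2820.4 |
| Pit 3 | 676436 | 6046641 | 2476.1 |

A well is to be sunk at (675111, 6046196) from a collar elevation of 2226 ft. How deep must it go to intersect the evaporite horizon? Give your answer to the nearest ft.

Let the plane be z = a·x + b·y + c.
Pit 2−Pit 1: 2311a − 1015b = 706.4;  Pit 3−Pit 1: 1237a − 645b = 362.1.
Solving gives a = 0.37481493, b = 0.15743576.
Then c = 2114 − a·675199 − b·6047286 = −1203019.70.
At (675111, 6046196): z_contact = 253041.7 + 951887.4 − 1203019.70 = 1909.4 ft.
Depth below ground = 2226 − 1909.4 = 317 ft.

317 ft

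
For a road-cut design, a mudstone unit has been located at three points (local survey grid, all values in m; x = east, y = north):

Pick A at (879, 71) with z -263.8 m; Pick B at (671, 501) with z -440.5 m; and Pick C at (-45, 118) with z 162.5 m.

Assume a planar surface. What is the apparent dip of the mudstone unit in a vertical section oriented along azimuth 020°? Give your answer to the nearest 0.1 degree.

38.0°

Let the plane be z = a·x + b·y + c.
Pick B−Pick A: −208a + 430b = −176.7;  Pick C−Pick A: −924a + 47b = 426.3.
Solving gives a = −0.49443, b = −0.65010.
Unit vector along 020° is (sin 20°, cos 20°) = (0.3420, 0.9397).
Slope in that direction = a·(0.3420) + b·(0.9397) = −0.78000.
Apparent dip = arctan|0.78000| = 38.0° (true dip is 39.2°, so apparent ≤ true as expected).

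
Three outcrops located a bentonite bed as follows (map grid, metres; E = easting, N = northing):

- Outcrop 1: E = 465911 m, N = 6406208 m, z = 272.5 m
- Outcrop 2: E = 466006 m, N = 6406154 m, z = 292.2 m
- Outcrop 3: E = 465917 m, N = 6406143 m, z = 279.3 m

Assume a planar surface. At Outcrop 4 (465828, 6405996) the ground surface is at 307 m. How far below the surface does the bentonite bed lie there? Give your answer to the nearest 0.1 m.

28.3 m

Let the plane be z = a·E + b·N + c.
Outcrop 2−Outcrop 1: 95a − 54b = 19.7;  Outcrop 3−Outcrop 1: 6a − 65b = 6.8.
Solving gives a = 0.156092976, b = −0.090206802.
Then c = 272.5 − a·465911 − b·6406208 = 505430.60.
At (465828, 6405996): z_contact = 72712.48 − 577864.41 + 505430.60 = 278.67 m.
Depth below ground = 307 − 278.67 = 28.3 m.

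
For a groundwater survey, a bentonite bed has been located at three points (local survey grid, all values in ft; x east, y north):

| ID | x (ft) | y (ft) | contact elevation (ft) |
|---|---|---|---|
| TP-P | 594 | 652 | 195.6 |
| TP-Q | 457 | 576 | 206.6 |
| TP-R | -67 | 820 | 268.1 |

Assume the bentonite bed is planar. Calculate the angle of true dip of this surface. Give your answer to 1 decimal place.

6.1°

Two edge vectors: TP-P→TP-Q = (-137, -76, 11), TP-P→TP-R = (-661, 168, 72.5).
Normal n = (TP-P→TP-Q) × (TP-P→TP-R) = (-7358, 2661.5, -73252).
So ∂z/∂x = −n_x/n_z = −0.10045 and ∂z/∂y = −n_y/n_z = 0.03633.
Gradient magnitude |∇z| = √(a² + b²) = √(0.01009 + 0.00132) = 0.10682.
True dip = arctan(0.10682) = 6.1°, dipping toward ESE (azimuth ≈ 110°).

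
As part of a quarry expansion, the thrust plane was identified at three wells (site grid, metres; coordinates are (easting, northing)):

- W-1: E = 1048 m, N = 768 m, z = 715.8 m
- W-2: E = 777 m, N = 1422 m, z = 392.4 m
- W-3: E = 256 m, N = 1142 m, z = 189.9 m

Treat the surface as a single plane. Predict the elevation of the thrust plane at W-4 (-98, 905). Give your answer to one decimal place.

65.1 m

Two edge vectors: W-1→W-2 = (-271, 654, -323.4), W-1→W-3 = (-792, 374, -525.9).
Normal n = (W-1→W-2) × (W-1→W-3) = (-222987, 113613.9, 416614).
So ∂z/∂E = −n_x/n_z = 0.535236 and ∂z/∂N = −n_y/n_z = −0.272708.
Intercept c from W-1: 715.8 − 560.93 + 209.44 = 364.31.
At (-98, 905): z = −52.5 − 246.8 + 364.31 = 65.1 m.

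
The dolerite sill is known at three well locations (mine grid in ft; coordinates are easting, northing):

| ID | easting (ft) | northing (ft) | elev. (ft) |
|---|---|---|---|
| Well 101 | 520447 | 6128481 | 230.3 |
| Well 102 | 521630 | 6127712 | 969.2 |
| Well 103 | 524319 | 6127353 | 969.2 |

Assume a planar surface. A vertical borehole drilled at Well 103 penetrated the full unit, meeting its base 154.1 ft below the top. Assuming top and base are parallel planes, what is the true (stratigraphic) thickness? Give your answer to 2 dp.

Two edge vectors: Well 101→Well 102 = (1183, -769, 738.9), Well 101→Well 103 = (3872, -1128, 738.9).
Normal n = (Well 101→Well 102) × (Well 101→Well 103) = (265265.1, 1986902.1, 1643144).
So ∂z/∂easting = −n_x/n_z = −0.16144 and ∂z/∂northing = −n_y/n_z = −1.20921.
|∇z| = √(a²+b²) = 1.21994, so dip δ = arctan(1.21994) = 50.66°.
True thickness = vertical thickness × cos δ = 154.1 × cos 50.66° = 97.69 ft.

97.69 ft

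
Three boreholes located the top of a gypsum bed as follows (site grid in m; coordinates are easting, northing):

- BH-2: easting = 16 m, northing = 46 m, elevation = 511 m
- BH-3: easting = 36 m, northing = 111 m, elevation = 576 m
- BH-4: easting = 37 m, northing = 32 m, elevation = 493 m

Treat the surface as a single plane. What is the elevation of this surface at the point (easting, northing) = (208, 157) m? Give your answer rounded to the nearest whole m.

Let the plane be z = a·easting + b·northing + c.
BH-3−BH-2: 20a + 65b = 65;  BH-4−BH-2: 21a − 14b = −18.
Solving gives a = −0.15805, b = 1.04863.
Then c = 511 − a·16 − b·46 = 465.29.
At (208, 157): z = −32.9 + 164.6 + 465.29 = 597.1 m.

597 m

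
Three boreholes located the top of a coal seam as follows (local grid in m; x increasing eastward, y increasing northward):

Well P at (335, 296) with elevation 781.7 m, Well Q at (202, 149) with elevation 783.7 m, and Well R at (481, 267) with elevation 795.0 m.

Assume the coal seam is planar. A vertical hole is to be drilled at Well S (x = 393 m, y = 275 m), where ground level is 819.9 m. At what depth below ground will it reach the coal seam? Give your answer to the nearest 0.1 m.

32.1 m

Two edge vectors: Well P→Well Q = (-133, -147, 2), Well P→Well R = (146, -29, 13.3).
Normal n = (Well P→Well Q) × (Well P→Well R) = (-1897.1, 2060.9, 25319).
So ∂z/∂x = −n_x/n_z = 0.07493 and ∂z/∂y = −n_y/n_z = −0.08140.
Intercept c from Well P: 781.7 − 25.10 + 24.09 = 780.69.
At (393, 275): z_contact = 29.45 − 22.38 + 780.69 = 787.76 m.
Depth below ground = 819.9 − 787.76 = 32.1 m.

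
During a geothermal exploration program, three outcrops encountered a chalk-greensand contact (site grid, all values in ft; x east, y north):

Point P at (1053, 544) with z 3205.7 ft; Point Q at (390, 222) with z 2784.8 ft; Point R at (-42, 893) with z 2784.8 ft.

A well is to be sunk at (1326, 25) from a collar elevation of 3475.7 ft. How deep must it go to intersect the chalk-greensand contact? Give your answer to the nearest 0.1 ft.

299.6 ft

Let the plane be z = a·x + b·y + c.
Point Q−Point P: −663a − 322b = −420.9;  Point R−Point P: −1095a + 349b = −420.9.
Solving gives a = 0.483622, b = 0.311363.
Then c = 3205.7 − a·1053 − b·544 = 2527.06.
At (1326, 25): z_contact = 641.28 + 7.78 + 2527.06 = 3176.13 ft.
Depth below ground = 3475.7 − 3176.13 = 299.6 ft.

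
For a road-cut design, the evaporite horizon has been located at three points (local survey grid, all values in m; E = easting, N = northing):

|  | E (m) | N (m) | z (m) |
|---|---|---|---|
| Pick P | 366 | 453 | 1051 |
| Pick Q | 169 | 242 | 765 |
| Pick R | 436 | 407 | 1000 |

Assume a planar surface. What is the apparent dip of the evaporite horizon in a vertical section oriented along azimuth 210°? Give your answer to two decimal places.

Two edge vectors: Pick P→Pick Q = (-197, -211, -286), Pick P→Pick R = (70, -46, -51).
Normal n = (Pick P→Pick Q) × (Pick P→Pick R) = (-2395, -30067, 23832).
So ∂z/∂E = −n_x/n_z = 0.10050 and ∂z/∂N = −n_y/n_z = 1.26162.
Unit vector along 210° is (sin 210°, cos 210°) = (-0.5000, -0.8660).
Slope in that direction = a·(-0.5000) + b·(-0.8660) = −1.14285.
Apparent dip = arctan|1.14285| = 48.81° (true dip is 51.7°, so apparent ≤ true as expected).

48.81°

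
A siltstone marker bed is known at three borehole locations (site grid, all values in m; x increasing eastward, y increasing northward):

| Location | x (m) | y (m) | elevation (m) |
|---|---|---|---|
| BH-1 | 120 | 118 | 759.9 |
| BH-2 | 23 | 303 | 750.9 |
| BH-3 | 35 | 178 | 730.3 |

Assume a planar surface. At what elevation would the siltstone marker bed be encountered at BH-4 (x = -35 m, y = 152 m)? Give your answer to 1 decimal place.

Let the plane be z = a·x + b·y + c.
BH-2−BH-1: −97a + 185b = −9;  BH-3−BH-1: −85a + 60b = −29.6.
Solving gives a = 0.49833, b = 0.21264.
Then c = 759.9 − a·120 − b·118 = 675.01.
At (-35, 152): z = −17.4 + 32.3 + 675.01 = 689.9 m.

689.9 m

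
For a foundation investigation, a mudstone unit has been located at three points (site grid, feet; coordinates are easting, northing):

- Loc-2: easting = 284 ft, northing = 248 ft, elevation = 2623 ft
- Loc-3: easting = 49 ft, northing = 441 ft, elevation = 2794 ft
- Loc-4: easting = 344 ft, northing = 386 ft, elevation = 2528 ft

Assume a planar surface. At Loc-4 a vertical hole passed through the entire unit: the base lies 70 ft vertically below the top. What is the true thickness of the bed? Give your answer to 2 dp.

49.71 ft

Two edge vectors: Loc-2→Loc-3 = (-235, 193, 171), Loc-2→Loc-4 = (60, 138, -95).
Normal n = (Loc-2→Loc-3) × (Loc-2→Loc-4) = (-41933, -12065, -44010).
So ∂z/∂easting = −n_x/n_z = −0.95281 and ∂z/∂northing = −n_y/n_z = −0.27414.
|∇z| = √(a²+b²) = 0.99146, so dip δ = arctan(0.99146) = 44.75°.
True thickness = vertical thickness × cos δ = 70 × cos 44.75° = 49.71 ft.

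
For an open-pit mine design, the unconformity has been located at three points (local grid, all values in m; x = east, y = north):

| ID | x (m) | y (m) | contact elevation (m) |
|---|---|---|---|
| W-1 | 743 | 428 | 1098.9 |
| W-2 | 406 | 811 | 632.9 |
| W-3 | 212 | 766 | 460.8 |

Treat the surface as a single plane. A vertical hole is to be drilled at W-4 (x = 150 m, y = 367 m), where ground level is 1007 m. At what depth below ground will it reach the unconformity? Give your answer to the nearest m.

Let the plane be z = a·x + b·y + c.
W-2−W-1: −337a + 383b = −466;  W-3−W-1: −531a + 338b = −638.1.
Solving gives a = 0.97113, b = −0.36222.
Then c = 1098.9 − a·743 − b·428 = 532.38.
At (150, 367): z_contact = 145.7 − 132.9 + 532.38 = 545.1 m.
Depth below ground = 1007 − 545.1 = 462 m.

462 m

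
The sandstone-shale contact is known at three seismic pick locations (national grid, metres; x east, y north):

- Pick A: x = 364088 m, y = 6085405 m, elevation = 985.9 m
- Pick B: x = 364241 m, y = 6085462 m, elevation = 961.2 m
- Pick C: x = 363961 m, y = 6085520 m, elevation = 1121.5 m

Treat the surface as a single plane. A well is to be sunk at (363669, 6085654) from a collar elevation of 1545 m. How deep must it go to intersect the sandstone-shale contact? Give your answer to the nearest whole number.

Let the plane be z = a·x + b·y + c.
Pick B−Pick A: 153a + 57b = −24.7;  Pick C−Pick A: −127a + 115b = 135.6.
Solving gives a = −0.42561408, b = 0.70910445.
Then c = 985.9 − a·364088 − b·6085405 = −4159240.91.
At (363669, 6085654): z_contact = −154782.6 + 4315364.4 − 4159240.91 = 1340.8 m.
Depth below ground = 1545 − 1340.8 = 204 m.

204 m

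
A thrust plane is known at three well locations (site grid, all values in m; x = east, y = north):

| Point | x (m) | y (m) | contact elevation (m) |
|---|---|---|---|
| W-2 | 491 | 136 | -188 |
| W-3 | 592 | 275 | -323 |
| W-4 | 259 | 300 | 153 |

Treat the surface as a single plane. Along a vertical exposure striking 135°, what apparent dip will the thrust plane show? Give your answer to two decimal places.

46.47°

Two edge vectors: W-2→W-3 = (101, 139, -135), W-2→W-4 = (-232, 164, 341).
Normal n = (W-2→W-3) × (W-2→W-4) = (69539, -3121, 48812).
So ∂z/∂x = −n_x/n_z = −1.42463 and ∂z/∂y = −n_y/n_z = 0.06394.
Unit vector along 135° is (sin 135°, cos 135°) = (0.7071, -0.7071).
Slope in that direction = a·(0.7071) + b·(-0.7071) = −1.05258.
Apparent dip = arctan|1.05258| = 46.47° (true dip is 55.0°, so apparent ≤ true as expected).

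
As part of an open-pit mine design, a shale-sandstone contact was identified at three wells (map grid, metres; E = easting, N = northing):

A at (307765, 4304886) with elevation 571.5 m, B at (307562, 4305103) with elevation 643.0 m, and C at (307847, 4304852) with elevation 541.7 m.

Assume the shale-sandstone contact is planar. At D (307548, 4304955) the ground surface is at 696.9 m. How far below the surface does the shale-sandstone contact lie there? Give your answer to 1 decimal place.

46.2 m

Two edge vectors: A→B = (-203, 217, 71.5), A→C = (82, -34, -29.8).
Normal n = (A→B) × (A→C) = (-4035.6, -186.4, -10892).
So ∂z/∂E = −n_x/n_z = −0.370510466 and ∂z/∂N = −n_y/n_z = −0.017113478.
Intercept c from A: 571.5 + 114030.15 + 73671.57 = 188273.22.
At (307548, 4304955): z_contact = −113949.75 − 73672.75 + 188273.22 = 650.72 m.
Depth below ground = 696.9 − 650.72 = 46.2 m.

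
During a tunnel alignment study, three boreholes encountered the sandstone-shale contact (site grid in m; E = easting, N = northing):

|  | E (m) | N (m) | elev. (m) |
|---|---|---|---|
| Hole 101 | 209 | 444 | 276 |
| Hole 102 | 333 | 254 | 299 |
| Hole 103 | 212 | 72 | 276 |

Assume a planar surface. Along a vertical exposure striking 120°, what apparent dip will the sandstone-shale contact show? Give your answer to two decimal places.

9.20°

Two edge vectors: Hole 101→Hole 102 = (124, -190, 23), Hole 101→Hole 103 = (3, -372, 0).
Normal n = (Hole 101→Hole 102) × (Hole 101→Hole 103) = (8556, 69, -45558).
So ∂z/∂E = −n_x/n_z = 0.18780 and ∂z/∂N = −n_y/n_z = 0.00151.
Unit vector along 120° is (sin 120°, cos 120°) = (0.8660, -0.5000).
Slope in that direction = a·(0.8660) + b·(-0.5000) = 0.16189.
Apparent dip = arctan|0.16189| = 9.20° (true dip is 10.6°, so apparent ≤ true as expected).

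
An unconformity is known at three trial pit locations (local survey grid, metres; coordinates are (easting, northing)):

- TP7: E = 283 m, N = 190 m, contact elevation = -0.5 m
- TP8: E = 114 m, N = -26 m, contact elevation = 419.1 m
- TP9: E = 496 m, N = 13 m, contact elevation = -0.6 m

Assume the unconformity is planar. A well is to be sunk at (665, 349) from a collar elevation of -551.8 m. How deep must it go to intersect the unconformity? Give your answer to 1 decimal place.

Two edge vectors: TP7→TP8 = (-169, -216, 419.6), TP7→TP9 = (213, -177, -0.1).
Normal n = (TP7→TP8) × (TP7→TP9) = (74290.8, 89357.9, 75921).
So ∂z/∂E = −n_x/n_z = −0.97853 and ∂z/∂N = −n_y/n_z = −1.17699.
Intercept c from TP7: -0.5 + 276.92 + 223.63 = 500.05.
At (665, 349): z_contact = −650.72 − 410.77 + 500.05 = -561.44 m.
Depth below ground = -551.8 − (-561.44) = 9.6 m.

9.6 m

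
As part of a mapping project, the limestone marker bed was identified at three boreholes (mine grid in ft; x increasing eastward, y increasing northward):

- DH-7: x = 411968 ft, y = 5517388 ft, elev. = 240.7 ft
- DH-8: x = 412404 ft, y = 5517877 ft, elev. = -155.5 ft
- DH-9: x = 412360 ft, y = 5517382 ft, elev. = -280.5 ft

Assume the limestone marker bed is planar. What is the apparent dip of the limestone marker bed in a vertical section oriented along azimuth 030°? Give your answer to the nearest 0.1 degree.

Let the plane be z = a·x + b·y + c.
DH-8−DH-7: 436a + 489b = −396.2;  DH-9−DH-7: 392a − 6b = −521.2.
Solving gives a = −1.32393, b = 0.37021.
Unit vector along 030° is (sin 30°, cos 30°) = (0.5000, 0.8660).
Slope in that direction = a·(0.5000) + b·(0.8660) = −0.34135.
Apparent dip = arctan|0.34135| = 18.8° (true dip is 54.0°, so apparent ≤ true as expected).

18.8°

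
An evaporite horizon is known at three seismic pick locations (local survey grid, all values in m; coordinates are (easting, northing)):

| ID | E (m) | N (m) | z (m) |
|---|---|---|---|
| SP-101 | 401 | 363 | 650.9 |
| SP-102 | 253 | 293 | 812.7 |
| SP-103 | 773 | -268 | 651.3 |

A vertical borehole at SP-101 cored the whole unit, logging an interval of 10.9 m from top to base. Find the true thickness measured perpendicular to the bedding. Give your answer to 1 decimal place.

7.7 m

Let the plane be z = a·E + b·N + c.
SP-102−SP-101: −148a − 70b = 161.8;  SP-103−SP-101: 372a − 631b = 0.4.
Solving gives a = −0.85464, b = −0.50448.
|∇z| = √(a²+b²) = 0.99242, so dip δ = arctan(0.99242) = 44.78°.
True thickness = vertical thickness × cos δ = 10.9 × cos 44.78° = 7.7 m.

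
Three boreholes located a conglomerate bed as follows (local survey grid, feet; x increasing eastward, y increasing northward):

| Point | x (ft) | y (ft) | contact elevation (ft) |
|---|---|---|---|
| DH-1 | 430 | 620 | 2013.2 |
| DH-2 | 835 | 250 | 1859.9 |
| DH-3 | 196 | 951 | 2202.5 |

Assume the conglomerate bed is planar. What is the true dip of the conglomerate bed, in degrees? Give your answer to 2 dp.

Let the plane be z = a·x + b·y + c.
DH-2−DH-1: 405a − 370b = −153.3;  DH-3−DH-1: −234a + 331b = 189.3.
Solving gives a = 0.40650, b = 0.85928.
Gradient magnitude |∇z| = √(a² + b²) = √(0.16524 + 0.73836) = 0.95058.
True dip = arctan(0.95058) = 43.55°, dipping toward SSW (azimuth ≈ 205°).

43.55°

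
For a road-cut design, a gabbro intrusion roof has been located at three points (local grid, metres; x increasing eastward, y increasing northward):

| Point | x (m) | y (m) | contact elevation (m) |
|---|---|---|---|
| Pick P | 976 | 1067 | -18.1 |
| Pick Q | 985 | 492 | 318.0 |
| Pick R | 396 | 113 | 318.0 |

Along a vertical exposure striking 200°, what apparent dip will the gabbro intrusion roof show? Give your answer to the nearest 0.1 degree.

Two edge vectors: Pick P→Pick Q = (9, -575, 336.1), Pick P→Pick R = (-580, -954, 336.1).
Normal n = (Pick P→Pick Q) × (Pick P→Pick R) = (127381.9, -197962.9, -342086).
So ∂z/∂x = −n_x/n_z = 0.37237 and ∂z/∂y = −n_y/n_z = −0.57869.
Unit vector along 200° is (sin 200°, cos 200°) = (-0.3420, -0.9397).
Slope in that direction = a·(-0.3420) + b·(-0.9397) = 0.41644.
Apparent dip = arctan|0.41644| = 22.6° (true dip is 34.5°, so apparent ≤ true as expected).

22.6°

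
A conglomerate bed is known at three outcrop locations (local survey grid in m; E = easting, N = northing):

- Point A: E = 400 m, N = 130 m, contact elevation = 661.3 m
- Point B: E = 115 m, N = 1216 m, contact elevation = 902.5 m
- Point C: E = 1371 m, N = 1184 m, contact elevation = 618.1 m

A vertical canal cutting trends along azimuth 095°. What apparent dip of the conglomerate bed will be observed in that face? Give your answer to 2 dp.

Let the plane be z = a·E + b·N + c.
Point B−Point A: −285a + 1086b = 241.2;  Point C−Point A: 971a + 1054b = −43.2.
Solving gives a = −0.22226, b = 0.16377.
Unit vector along 095° is (sin 95°, cos 95°) = (0.9962, -0.0872).
Slope in that direction = a·(0.9962) + b·(-0.0872) = −0.23569.
Apparent dip = arctan|0.23569| = 13.26° (true dip is 15.4°, so apparent ≤ true as expected).

13.26°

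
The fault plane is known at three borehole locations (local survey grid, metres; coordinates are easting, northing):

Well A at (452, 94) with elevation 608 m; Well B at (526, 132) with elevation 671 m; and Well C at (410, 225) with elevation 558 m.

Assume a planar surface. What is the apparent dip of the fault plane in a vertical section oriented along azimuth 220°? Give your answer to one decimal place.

26.9°

Let the plane be z = a·easting + b·northing + c.
Well B−Well A: 74a + 38b = 63;  Well C−Well A: −42a + 131b = −50.
Solving gives a = 0.89929, b = −0.09336.
Unit vector along 220° is (sin 220°, cos 220°) = (-0.6428, -0.7660).
Slope in that direction = a·(-0.6428) + b·(-0.7660) = −0.50654.
Apparent dip = arctan|0.50654| = 26.9° (true dip is 42.1°, so apparent ≤ true as expected).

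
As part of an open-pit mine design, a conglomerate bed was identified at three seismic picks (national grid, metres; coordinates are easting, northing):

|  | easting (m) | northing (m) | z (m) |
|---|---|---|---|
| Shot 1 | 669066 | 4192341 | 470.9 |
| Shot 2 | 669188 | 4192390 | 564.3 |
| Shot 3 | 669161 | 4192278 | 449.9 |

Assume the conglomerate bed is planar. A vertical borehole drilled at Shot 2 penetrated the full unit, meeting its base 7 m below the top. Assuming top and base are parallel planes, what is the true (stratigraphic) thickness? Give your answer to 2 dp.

4.93 m

Let the plane be z = a·easting + b·northing + c.
Shot 2−Shot 1: 122a + 49b = 93.4;  Shot 3−Shot 1: 95a − 63b = −21.
Solving gives a = 0.39342, b = 0.92659.
|∇z| = √(a²+b²) = 1.00665, so dip δ = arctan(1.00665) = 45.19°.
True thickness = vertical thickness × cos δ = 7 × cos 45.19° = 4.93 m.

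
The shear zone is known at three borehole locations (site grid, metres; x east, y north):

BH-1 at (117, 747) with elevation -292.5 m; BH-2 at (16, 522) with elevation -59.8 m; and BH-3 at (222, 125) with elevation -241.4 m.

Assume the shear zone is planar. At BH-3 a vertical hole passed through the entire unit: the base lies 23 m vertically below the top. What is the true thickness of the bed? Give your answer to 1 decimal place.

Two edge vectors: BH-1→BH-2 = (-101, -225, 232.7), BH-1→BH-3 = (105, -622, 51.1).
Normal n = (BH-1→BH-2) × (BH-1→BH-3) = (133241.9, 29594.6, 86447).
So ∂z/∂x = −n_x/n_z = −1.54131 and ∂z/∂y = −n_y/n_z = −0.34234.
|∇z| = √(a²+b²) = 1.57887, so dip δ = arctan(1.57887) = 57.65°.
True thickness = vertical thickness × cos δ = 23 × cos 57.65° = 12.3 m.

12.3 m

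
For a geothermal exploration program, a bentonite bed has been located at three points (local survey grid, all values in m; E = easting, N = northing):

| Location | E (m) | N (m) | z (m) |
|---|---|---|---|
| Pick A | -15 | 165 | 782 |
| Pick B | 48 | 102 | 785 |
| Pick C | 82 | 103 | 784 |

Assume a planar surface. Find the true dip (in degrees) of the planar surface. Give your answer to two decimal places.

Two edge vectors: Pick A→Pick B = (63, -63, 3), Pick A→Pick C = (97, -62, 2).
Normal n = (Pick A→Pick B) × (Pick A→Pick C) = (60, 165, 2205).
So ∂z/∂E = −n_x/n_z = −0.02721 and ∂z/∂N = −n_y/n_z = −0.07483.
Gradient magnitude |∇z| = √(a² + b²) = √(0.00074 + 0.00560) = 0.07962.
True dip = arctan(0.07962) = 4.55°, dipping toward NNE (azimuth ≈ 020°).

4.55°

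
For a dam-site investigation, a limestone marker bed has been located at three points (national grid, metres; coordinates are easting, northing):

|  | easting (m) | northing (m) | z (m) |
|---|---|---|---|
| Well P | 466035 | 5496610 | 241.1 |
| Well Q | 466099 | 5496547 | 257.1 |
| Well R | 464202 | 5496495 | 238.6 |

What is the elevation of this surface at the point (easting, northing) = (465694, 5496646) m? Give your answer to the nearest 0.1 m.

227.0 m

Let the plane be z = a·easting + b·northing + c.
Well Q−Well P: 64a − 63b = 16;  Well R−Well P: −1833a − 115b = −2.5.
Solving gives a = 0.016261122, b = −0.237449019.
Then c = 241.1 − a·466035 − b·5496610 = 1297827.50.
At (465694, 5496646): z = 7572.7 − 1305173.2 + 1297827.50 = 227.0 m.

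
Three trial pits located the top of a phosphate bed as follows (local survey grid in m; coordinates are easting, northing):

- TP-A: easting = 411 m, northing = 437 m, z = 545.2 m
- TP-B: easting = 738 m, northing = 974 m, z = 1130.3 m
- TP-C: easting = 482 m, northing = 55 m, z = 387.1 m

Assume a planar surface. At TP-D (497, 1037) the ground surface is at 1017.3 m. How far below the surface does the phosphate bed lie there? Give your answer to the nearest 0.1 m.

Let the plane be z = a·easting + b·northing + c.
TP-B−TP-A: 327a + 537b = 585.1;  TP-C−TP-A: 71a − 382b = −158.1.
Solving gives a = 0.850145, b = 0.571886.
Then c = 545.2 − a·411 − b·437 = −54.12.
At (497, 1037): z_contact = 422.52 + 593.05 − 54.12 = 961.44 m.
Depth below ground = 1017.3 − 961.44 = 55.9 m.

55.9 m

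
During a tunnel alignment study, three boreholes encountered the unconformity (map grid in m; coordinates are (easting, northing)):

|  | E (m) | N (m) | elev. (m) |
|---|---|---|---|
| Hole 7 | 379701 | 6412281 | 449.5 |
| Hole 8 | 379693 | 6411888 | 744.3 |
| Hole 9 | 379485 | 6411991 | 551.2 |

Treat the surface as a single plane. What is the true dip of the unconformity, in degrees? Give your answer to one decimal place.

43.2°

Two edge vectors: Hole 7→Hole 8 = (-8, -393, 294.8), Hole 7→Hole 9 = (-216, -290, 101.7).
Normal n = (Hole 7→Hole 8) × (Hole 7→Hole 9) = (45523.9, -62863.2, -82568).
So ∂z/∂E = −n_x/n_z = 0.55135 and ∂z/∂N = −n_y/n_z = −0.76135.
Gradient magnitude |∇z| = √(a² + b²) = √(0.30399 + 0.57965) = 0.94002.
True dip = arctan(0.94002) = 43.2°, dipping toward NW (azimuth ≈ 324°).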